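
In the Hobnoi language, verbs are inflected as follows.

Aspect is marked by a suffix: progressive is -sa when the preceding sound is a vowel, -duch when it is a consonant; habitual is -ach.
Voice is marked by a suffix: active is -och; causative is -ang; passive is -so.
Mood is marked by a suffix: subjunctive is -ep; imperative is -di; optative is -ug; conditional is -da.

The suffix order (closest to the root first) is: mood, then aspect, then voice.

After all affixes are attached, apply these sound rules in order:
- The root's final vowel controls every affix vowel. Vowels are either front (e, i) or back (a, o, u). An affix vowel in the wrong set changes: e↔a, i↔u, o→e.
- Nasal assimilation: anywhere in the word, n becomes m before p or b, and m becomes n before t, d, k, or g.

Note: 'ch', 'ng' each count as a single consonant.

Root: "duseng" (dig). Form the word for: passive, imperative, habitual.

Attach mood imperative -di → dusengdi.
Attach aspect habitual -ach → dusengdiach.
Attach voice passive -so → dusengdiachso.
Apply vowel harmony: dusengdiachso → dusengdiechse.
Nasal assimilation: no change.

dusengdiechse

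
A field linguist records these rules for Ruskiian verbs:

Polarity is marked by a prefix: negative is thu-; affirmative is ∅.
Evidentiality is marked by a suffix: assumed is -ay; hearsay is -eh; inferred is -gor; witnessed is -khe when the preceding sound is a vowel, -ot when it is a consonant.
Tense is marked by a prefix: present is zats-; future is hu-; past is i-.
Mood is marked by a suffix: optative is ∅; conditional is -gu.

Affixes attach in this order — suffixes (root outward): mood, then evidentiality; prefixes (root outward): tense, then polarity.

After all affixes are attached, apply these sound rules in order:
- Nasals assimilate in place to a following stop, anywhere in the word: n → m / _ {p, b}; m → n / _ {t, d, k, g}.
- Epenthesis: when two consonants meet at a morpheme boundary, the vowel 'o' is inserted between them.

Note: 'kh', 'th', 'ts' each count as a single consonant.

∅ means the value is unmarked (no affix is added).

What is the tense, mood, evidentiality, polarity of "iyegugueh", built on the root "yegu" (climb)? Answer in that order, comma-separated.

Segment: i-yegu-gu-eh.
tense: i- → past.
mood: -gu → conditional.
evidentiality: -eh → hearsay.
polarity: ∅ → affirmative.

past, conditional, hearsay, affirmative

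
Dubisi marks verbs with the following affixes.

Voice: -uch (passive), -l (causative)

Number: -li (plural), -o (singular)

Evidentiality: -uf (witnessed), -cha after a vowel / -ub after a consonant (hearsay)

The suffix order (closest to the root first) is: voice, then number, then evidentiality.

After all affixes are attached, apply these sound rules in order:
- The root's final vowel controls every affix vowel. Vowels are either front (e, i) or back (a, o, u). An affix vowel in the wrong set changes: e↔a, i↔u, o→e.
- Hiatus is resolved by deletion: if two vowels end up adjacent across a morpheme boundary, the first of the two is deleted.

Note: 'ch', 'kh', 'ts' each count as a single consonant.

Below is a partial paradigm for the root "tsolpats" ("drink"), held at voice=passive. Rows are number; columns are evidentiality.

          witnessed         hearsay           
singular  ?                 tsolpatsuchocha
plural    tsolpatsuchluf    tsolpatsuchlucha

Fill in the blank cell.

tsolpatsuchuf

Attach voice passive -uch → tsolpatsuch.
Attach number singular -o → tsolpatsucho.
Attach evidentiality witnessed -uf → tsolpatsuchouf.
Vowel harmony: no change.
Apply vowel deletion: tsolpatsuchouf → tsolpatsuchuf.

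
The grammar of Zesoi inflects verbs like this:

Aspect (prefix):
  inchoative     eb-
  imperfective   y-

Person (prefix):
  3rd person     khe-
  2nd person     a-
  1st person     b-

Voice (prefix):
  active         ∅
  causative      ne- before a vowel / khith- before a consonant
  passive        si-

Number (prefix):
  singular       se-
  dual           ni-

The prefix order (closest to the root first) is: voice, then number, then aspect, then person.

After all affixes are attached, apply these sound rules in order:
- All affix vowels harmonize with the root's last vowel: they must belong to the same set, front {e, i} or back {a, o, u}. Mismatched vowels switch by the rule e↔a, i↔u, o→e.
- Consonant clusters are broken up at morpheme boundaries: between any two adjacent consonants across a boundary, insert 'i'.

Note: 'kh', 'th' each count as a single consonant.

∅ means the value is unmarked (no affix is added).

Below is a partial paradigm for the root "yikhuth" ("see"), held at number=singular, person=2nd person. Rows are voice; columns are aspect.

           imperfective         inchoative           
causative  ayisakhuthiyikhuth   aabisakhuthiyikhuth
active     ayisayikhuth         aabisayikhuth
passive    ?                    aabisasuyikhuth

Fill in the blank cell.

Attach voice passive si- → siyikhuth.
Attach number singular se- → sesiyikhuth.
Attach aspect imperfective y- → ysesiyikhuth.
Attach person 2nd person a- → aysesiyikhuth.
Apply vowel harmony: aysesiyikhuth → aysasuyikhuth.
Apply epenthesis: aysasuyikhuth → ayisasuyikhuth.

ayisasuyikhuth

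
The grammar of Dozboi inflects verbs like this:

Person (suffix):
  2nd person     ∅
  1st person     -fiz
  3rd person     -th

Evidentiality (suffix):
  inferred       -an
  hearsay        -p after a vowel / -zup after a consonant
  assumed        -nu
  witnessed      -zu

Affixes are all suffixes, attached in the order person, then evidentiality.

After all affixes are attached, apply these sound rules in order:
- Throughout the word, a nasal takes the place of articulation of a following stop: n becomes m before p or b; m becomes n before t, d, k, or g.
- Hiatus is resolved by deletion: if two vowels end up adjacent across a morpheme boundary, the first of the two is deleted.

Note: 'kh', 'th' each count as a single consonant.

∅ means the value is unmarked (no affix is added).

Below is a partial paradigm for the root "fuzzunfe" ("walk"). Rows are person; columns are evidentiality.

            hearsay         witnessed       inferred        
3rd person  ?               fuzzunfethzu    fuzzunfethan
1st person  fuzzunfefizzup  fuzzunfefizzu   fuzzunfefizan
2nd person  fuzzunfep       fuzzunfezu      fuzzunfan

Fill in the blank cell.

Attach person 3rd person -th → fuzzunfeth.
Attach evidentiality hearsay -zup (after consonant 'th') → fuzzunfethzup.
Nasal assimilation: no change.
Vowel deletion: no change.

fuzzunfethzup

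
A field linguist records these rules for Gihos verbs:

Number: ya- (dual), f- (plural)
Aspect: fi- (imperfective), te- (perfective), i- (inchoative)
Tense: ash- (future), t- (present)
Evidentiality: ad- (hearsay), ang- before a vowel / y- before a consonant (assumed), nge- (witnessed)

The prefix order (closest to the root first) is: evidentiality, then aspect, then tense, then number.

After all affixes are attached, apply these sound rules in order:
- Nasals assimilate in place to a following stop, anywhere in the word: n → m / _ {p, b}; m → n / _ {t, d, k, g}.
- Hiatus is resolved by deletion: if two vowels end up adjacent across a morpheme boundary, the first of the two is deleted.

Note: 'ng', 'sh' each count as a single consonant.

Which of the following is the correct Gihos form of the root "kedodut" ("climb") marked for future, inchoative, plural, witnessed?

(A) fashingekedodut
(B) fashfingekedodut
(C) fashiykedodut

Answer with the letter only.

Attach evidentiality witnessed nge- → ngekedodut.
Attach aspect inchoative i- → ingekedodut.
Attach tense future ash- → ashingekedodut.
Attach number plural f- → fashingekedodut.
Nasal assimilation: no change.
Vowel deletion: no change.
So the correct form is fashingekedodut, option (A).
(B) fashfingekedodut is wrong: it uses imperfective instead of inchoative for aspect.
(C) fashiykedodut is wrong: it uses assumed instead of witnessed for evidentiality.

A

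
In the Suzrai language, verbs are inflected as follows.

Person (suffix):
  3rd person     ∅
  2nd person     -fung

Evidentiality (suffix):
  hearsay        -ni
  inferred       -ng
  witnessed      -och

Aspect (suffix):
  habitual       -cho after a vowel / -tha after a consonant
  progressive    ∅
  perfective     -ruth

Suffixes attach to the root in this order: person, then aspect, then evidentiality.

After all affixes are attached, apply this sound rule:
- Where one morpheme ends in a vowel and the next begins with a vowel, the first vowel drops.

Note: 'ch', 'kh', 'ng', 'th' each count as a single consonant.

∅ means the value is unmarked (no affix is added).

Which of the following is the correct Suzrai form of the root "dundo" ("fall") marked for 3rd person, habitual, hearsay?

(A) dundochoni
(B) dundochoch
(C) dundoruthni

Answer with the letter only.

person = 3rd person: zero marking, form stays dundo.
Attach aspect habitual -cho (after vowel 'o') → dundocho.
Attach evidentiality hearsay -ni → dundochoni.
Vowel deletion: no change.
So the correct form is dundochoni, option (A).
(B) dundochoch is wrong: it uses witnessed instead of hearsay for evidentiality.
(C) dundoruthni is wrong: it uses perfective instead of habitual for aspect.

A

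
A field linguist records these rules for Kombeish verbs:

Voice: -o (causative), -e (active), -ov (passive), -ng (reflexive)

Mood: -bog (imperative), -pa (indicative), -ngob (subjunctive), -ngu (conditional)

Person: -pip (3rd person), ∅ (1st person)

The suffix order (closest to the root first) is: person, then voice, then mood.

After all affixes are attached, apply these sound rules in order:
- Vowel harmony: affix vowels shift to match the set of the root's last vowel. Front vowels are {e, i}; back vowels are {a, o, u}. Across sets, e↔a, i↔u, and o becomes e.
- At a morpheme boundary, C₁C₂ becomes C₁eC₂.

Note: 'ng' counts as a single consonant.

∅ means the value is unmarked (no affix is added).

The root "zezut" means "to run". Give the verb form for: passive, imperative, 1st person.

zezutovebog

person = 1st person: zero marking, form stays zezut.
Attach voice passive -ov → zezutov.
Attach mood imperative -bog → zezutovbog.
Vowel harmony: no change.
Apply epenthesis: zezutovbog → zezutovebog.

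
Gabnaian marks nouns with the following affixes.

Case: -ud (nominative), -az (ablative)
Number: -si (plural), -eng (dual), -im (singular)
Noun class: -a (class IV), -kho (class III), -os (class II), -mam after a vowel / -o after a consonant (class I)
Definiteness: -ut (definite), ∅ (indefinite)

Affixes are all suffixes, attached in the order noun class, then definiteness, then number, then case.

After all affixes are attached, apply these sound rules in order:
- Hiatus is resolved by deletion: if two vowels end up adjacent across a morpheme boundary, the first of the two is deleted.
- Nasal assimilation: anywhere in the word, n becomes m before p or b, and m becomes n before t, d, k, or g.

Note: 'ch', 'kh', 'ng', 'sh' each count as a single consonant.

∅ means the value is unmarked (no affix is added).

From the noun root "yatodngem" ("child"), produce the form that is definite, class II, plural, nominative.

Attach noun class class II -os → yatodngemos.
Attach definiteness definite -ut → yatodngemosut.
Attach number plural -si → yatodngemosutsi.
Attach case nominative -ud → yatodngemosutsiud.
Apply vowel deletion: yatodngemosutsiud → yatodngemosutsud.
Nasal assimilation: no change.

yatodngemosutsud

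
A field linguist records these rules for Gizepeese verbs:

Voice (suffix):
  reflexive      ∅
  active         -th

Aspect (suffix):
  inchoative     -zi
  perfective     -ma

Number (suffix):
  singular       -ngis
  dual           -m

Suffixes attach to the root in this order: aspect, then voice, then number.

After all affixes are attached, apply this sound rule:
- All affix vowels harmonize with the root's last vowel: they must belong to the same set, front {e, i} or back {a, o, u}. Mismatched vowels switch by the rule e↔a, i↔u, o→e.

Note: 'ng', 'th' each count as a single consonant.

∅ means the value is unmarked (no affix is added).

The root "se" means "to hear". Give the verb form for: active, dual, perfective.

Attach aspect perfective -ma → sema.
Attach voice active -th → semath.
Attach number dual -m → semathm.
Apply vowel harmony: semathm → semethm.

semethm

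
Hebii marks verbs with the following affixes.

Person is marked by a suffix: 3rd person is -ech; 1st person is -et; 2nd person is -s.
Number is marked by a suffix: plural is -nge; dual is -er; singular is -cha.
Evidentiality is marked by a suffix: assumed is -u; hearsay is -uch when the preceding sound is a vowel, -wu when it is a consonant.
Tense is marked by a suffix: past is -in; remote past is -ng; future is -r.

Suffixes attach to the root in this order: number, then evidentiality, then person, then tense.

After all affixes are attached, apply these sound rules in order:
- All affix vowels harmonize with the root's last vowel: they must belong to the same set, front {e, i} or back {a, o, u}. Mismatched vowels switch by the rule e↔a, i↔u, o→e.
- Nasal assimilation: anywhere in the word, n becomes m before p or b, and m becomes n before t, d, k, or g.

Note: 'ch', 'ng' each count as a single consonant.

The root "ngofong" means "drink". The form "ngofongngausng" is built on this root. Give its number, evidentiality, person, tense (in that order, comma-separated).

Segment: ngofong-nge-u-s-ng.
number: -nge → plural.
evidentiality: -u → assumed.
person: -s → 2nd person.
tense: -ng → remote past.

plural, assumed, 2nd person, remote past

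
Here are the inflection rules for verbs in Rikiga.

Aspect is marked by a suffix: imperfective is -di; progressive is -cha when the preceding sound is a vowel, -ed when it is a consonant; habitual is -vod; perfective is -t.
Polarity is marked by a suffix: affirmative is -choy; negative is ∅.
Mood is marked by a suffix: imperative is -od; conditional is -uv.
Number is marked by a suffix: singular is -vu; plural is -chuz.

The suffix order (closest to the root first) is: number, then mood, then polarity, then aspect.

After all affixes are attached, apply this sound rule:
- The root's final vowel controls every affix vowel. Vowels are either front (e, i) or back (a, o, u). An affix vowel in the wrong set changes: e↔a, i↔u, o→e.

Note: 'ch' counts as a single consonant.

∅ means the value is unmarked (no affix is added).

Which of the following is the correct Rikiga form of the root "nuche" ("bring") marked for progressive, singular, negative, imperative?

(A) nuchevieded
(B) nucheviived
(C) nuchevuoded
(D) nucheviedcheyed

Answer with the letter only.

A

Attach number singular -vu → nuchevu.
Attach mood imperative -od → nuchevuod.
polarity = negative: zero marking, form stays nuchevuod.
Attach aspect progressive -ed (after consonant 'd') → nuchevuoded.
Apply vowel harmony: nuchevuoded → nuchevieded.
So the correct form is nuchevieded, option (A).
(D) nucheviedcheyed is wrong: it uses affirmative instead of negative for polarity.
(C) nuchevuoded is wrong: it fails to apply the sound rule(s).
(B) nucheviived is wrong: it uses conditional instead of imperative for mood.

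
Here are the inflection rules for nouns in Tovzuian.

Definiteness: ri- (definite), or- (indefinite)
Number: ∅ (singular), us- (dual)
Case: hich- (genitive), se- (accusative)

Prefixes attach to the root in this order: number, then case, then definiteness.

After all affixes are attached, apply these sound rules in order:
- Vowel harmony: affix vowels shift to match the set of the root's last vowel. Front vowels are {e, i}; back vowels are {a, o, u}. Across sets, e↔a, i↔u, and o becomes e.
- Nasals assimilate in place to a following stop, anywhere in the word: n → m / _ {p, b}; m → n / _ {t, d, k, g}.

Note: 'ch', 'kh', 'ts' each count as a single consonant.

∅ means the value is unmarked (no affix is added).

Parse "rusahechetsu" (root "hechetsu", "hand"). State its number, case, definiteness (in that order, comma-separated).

singular, accusative, definite

Segment: ri-se-hechetsu.
number: ∅ → singular.
case: se- → accusative.
definiteness: ri- → definite.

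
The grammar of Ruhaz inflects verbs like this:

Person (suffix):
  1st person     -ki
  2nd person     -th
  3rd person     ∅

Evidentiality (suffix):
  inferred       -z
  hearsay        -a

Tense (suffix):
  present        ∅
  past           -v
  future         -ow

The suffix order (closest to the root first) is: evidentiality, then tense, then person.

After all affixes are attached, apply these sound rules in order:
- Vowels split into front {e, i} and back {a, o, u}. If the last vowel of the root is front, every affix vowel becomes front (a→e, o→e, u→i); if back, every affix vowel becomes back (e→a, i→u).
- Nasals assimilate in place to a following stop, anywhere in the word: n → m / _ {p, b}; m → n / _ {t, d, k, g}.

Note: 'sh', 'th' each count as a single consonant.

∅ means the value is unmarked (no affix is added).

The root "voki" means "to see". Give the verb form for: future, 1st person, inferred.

Attach evidentiality inferred -z → vokiz.
Attach tense future -ow → vokizow.
Attach person 1st person -ki → vokizowki.
Apply vowel harmony: vokizowki → vokizewki.
Nasal assimilation: no change.

vokizewki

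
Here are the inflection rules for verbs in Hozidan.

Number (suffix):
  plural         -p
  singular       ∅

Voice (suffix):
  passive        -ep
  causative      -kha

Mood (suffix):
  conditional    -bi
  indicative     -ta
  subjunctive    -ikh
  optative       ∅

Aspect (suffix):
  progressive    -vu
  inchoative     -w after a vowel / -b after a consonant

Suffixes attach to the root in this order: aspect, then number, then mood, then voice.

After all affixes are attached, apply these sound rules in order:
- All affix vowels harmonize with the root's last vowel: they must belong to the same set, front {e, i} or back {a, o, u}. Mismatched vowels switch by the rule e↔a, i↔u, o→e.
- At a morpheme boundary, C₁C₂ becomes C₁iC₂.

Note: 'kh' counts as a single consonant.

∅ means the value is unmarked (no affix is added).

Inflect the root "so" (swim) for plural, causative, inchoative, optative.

Attach aspect inchoative -w (after vowel 'o') → sow.
Attach number plural -p → sowp.
mood = optative: zero marking, form stays sowp.
Attach voice causative -kha → sowpkha.
Vowel harmony: no change.
Apply epenthesis: sowpkha → sowipikha.

sowipikha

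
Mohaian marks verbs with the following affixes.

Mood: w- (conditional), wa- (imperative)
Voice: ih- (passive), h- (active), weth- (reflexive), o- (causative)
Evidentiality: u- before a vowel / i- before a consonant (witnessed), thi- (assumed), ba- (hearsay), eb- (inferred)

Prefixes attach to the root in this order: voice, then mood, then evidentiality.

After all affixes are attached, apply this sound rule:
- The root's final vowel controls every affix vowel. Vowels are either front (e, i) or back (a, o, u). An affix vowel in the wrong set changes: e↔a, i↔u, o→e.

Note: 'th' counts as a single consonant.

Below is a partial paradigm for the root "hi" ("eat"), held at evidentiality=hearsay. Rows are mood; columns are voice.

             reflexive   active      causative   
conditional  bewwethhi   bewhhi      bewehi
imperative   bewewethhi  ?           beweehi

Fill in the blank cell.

bewehhi

Attach voice active h- → hhi.
Attach mood imperative wa- → wahhi.
Attach evidentiality hearsay ba- → bawahhi.
Apply vowel harmony: bawahhi → bewehhi.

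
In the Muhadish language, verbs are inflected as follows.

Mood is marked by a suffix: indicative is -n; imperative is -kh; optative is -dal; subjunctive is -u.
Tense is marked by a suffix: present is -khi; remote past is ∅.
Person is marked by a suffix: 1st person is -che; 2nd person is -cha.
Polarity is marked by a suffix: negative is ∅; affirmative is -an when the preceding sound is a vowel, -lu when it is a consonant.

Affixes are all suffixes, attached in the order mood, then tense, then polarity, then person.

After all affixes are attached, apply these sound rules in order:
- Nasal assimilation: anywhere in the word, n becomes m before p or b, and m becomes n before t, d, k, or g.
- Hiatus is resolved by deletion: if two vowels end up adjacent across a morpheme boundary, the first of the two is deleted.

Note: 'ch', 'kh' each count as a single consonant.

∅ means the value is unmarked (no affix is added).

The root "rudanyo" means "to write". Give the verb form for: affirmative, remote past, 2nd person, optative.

rudanyodallucha

Attach mood optative -dal → rudanyodal.
tense = remote past: zero marking, form stays rudanyodal.
Attach polarity affirmative -lu (after consonant 'l') → rudanyodallu.
Attach person 2nd person -cha → rudanyodallucha.
Nasal assimilation: no change.
Vowel deletion: no change.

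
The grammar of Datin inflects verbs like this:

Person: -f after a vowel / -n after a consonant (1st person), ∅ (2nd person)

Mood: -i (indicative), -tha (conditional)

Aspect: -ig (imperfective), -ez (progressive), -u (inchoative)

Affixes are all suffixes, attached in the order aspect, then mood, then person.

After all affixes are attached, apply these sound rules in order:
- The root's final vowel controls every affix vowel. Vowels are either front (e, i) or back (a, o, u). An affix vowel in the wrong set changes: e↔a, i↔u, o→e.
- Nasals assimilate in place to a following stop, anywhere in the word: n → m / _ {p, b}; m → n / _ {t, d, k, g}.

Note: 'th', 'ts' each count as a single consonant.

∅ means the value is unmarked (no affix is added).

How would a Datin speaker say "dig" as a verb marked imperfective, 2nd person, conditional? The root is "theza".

Attach aspect imperfective -ig → thezaig.
Attach mood conditional -tha → thezaigtha.
person = 2nd person: zero marking, form stays thezaigtha.
Apply vowel harmony: thezaigtha → thezaugtha.
Nasal assimilation: no change.

thezaugtha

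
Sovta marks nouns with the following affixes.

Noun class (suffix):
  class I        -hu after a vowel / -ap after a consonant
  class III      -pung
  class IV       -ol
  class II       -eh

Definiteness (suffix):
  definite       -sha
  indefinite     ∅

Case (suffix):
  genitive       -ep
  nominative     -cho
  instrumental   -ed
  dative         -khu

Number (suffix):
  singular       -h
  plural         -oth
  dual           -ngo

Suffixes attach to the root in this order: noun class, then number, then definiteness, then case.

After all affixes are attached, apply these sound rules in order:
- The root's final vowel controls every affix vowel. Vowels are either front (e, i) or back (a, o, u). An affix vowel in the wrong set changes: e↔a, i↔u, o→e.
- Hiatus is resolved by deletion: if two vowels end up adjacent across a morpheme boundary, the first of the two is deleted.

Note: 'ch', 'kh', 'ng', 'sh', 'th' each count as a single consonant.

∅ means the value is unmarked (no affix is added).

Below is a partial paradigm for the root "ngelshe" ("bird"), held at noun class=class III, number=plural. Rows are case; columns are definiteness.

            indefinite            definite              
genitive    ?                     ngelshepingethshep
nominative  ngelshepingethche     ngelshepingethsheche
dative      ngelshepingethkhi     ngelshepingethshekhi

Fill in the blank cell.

ngelshepingethep

Attach noun class class III -pung → ngelshepung.
Attach number plural -oth → ngelshepungoth.
definiteness = indefinite: zero marking, form stays ngelshepungoth.
Attach case genitive -ep → ngelshepungothep.
Apply vowel harmony: ngelshepungothep → ngelshepingethep.
Vowel deletion: no change.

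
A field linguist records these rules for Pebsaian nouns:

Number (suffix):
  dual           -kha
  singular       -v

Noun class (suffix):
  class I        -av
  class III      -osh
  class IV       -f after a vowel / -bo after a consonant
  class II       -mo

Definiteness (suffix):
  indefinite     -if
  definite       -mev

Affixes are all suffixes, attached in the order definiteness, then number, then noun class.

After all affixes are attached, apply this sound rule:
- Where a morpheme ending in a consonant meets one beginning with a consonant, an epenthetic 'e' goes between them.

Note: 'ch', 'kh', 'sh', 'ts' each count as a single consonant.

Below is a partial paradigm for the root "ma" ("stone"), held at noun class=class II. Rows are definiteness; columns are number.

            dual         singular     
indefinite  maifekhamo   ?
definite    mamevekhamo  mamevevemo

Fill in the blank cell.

Attach definiteness indefinite -if → maif.
Attach number singular -v → maifv.
Attach noun class class II -mo → maifvmo.
Apply epenthesis: maifvmo → maifevemo.

maifevemo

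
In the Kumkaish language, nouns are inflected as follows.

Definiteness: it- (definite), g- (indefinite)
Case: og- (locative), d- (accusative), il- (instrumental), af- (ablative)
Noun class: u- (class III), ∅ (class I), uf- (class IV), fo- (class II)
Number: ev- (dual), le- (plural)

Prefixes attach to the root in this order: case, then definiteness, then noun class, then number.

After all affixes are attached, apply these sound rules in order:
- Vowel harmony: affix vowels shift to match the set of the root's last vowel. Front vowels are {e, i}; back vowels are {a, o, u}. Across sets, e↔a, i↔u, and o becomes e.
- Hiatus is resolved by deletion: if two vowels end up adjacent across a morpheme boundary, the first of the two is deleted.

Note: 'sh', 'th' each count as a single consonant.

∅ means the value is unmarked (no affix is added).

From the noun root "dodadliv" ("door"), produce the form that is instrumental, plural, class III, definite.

Attach case instrumental il- → ildodadliv.
Attach definiteness definite it- → itildodadliv.
Attach noun class class III u- → uitildodadliv.
Attach number plural le- → leuitildodadliv.
Apply vowel harmony: leuitildodadliv → leiitildodadliv.
Apply vowel deletion: leiitildodadliv → litildodadliv.

litildodadliv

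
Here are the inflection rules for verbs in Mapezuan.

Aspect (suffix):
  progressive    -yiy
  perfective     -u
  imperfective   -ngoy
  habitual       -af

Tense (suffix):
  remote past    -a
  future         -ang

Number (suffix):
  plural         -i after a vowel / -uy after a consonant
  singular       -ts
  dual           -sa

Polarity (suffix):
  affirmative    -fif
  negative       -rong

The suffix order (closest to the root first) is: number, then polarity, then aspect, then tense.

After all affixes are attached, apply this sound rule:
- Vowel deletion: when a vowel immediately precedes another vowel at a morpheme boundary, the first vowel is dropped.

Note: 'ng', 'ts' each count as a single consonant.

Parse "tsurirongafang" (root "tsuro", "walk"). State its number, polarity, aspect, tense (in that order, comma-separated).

plural, negative, habitual, future

Segment: tsuro-i-rong-af-ang.
number: -i/uy → plural.
polarity: -rong → negative.
aspect: -af → habitual.
tense: -ang → future.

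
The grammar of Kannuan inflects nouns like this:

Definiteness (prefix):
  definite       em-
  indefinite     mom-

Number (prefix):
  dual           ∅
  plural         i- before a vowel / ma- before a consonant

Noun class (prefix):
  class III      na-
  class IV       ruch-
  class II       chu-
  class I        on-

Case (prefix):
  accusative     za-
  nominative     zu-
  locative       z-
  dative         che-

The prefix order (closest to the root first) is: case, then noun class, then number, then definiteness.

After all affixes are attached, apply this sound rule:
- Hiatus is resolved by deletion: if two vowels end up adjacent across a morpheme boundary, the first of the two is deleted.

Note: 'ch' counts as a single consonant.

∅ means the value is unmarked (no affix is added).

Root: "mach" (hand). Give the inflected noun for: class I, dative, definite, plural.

Attach case dative che- → chemach.
Attach noun class class I on- → onchemach.
Attach number plural i- (before vowel 'o') → ionchemach.
Attach definiteness definite em- → emionchemach.
Apply vowel deletion: emionchemach → emonchemach.

emonchemach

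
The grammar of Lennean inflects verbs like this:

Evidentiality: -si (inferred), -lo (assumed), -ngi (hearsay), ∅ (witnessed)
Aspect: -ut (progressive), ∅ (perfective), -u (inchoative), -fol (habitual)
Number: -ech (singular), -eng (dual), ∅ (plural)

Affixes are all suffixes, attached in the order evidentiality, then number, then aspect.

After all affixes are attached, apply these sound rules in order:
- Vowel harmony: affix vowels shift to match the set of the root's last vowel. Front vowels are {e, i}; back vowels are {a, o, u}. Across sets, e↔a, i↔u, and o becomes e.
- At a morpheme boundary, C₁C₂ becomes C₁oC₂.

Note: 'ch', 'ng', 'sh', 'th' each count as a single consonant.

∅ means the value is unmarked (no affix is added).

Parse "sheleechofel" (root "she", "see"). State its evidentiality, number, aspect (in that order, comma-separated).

Segment: she-lo-ech-fol.
evidentiality: -lo → assumed.
number: -ech → singular.
aspect: -fol → habitual.

assumed, singular, habitual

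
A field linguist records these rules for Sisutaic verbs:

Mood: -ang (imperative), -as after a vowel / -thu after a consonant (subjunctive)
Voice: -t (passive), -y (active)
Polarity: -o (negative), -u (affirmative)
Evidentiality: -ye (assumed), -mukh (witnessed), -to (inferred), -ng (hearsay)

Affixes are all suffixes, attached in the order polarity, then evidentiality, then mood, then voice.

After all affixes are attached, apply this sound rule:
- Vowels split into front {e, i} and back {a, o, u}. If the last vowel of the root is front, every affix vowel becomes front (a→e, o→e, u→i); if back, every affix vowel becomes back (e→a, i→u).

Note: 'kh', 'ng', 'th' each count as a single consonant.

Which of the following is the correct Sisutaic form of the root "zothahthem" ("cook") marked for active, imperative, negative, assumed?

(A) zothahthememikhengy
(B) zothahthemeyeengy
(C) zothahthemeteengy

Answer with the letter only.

Attach polarity negative -o → zothahthemo.
Attach evidentiality assumed -ye → zothahthemoye.
Attach mood imperative -ang → zothahthemoyeang.
Attach voice active -y → zothahthemoyeangy.
Apply vowel harmony: zothahthemoyeangy → zothahthemeyeengy.
So the correct form is zothahthemeyeengy, option (B).
(A) zothahthememikhengy is wrong: it uses witnessed instead of assumed for evidentiality.
(C) zothahthemeteengy is wrong: it uses inferred instead of assumed for evidentiality.

B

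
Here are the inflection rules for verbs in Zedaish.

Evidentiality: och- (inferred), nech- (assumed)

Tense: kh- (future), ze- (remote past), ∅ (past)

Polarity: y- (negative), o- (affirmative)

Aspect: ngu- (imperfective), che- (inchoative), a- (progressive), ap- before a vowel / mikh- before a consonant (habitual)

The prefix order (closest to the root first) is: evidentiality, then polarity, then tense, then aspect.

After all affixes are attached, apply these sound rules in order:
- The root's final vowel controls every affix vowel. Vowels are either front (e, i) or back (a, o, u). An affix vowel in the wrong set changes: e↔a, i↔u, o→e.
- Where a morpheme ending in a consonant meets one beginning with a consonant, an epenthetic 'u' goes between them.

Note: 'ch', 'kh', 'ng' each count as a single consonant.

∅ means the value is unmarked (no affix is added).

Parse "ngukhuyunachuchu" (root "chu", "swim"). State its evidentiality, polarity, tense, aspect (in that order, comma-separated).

assumed, negative, future, imperfective

Segment: ngu-kh-y-nech-chu.
evidentiality: nech- → assumed.
polarity: y- → negative.
tense: kh- → future.
aspect: ngu- → imperfective.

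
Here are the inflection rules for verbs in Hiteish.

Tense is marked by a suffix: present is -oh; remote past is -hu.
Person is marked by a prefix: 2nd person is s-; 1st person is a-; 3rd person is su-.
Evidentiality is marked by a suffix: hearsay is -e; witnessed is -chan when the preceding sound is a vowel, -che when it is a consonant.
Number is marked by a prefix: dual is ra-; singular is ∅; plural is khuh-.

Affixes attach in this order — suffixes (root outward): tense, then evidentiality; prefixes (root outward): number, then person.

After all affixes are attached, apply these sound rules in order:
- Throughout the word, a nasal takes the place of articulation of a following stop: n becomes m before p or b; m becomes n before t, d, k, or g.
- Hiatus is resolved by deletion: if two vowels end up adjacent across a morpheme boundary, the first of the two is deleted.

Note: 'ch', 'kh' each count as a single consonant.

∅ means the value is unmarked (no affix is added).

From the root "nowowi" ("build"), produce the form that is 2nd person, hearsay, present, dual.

sranowowohe

Attach tense present -oh → nowowioh.
Attach number dual ra- → ranowowioh.
Attach person 2nd person s- → sranowowioh.
Attach evidentiality hearsay -e → sranowowiohe.
Nasal assimilation: no change.
Apply vowel deletion: sranowowiohe → sranowowohe.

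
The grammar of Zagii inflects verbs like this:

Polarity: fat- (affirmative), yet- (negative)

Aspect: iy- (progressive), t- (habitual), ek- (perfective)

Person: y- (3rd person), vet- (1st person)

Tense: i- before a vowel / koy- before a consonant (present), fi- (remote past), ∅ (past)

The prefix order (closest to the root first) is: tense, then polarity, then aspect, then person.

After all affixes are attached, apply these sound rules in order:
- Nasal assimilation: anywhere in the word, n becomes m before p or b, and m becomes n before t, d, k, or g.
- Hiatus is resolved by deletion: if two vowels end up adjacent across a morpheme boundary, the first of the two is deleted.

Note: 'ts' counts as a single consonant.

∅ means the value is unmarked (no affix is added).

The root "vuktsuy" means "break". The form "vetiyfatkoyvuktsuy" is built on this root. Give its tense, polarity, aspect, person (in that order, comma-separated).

Segment: vet-iy-fat-koy-vuktsuy.
tense: i/koy- → present.
polarity: fat- → affirmative.
aspect: iy- → progressive.
person: vet- → 1st person.

present, affirmative, progressive, 1st person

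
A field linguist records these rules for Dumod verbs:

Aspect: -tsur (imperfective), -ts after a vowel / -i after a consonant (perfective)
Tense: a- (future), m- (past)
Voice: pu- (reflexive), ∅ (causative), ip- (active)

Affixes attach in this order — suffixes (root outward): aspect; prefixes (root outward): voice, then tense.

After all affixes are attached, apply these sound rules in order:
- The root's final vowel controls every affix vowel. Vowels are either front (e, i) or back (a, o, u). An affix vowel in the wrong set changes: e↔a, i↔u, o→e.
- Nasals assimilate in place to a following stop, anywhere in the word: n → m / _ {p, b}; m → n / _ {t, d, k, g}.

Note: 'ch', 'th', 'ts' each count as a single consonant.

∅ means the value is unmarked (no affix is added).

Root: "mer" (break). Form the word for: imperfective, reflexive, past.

Attach voice reflexive pu- → pumer.
Attach tense past m- → mpumer.
Attach aspect imperfective -tsur → mpumertsur.
Apply vowel harmony: mpumertsur → mpimertsir.
Nasal assimilation: no change.

mpimertsir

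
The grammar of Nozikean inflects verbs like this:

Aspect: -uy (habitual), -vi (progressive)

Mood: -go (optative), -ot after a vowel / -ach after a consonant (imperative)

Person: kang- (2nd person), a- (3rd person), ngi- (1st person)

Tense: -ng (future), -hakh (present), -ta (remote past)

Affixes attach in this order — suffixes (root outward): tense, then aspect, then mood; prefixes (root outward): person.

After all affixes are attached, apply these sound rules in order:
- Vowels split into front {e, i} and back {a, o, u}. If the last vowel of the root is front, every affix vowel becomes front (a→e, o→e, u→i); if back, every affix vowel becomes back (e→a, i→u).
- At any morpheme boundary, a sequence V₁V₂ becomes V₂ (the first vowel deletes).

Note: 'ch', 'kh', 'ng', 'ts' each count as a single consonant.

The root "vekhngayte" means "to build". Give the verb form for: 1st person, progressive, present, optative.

Attach tense present -hakh → vekhngaytehakh.
Attach person 1st person ngi- → ngivekhngaytehakh.
Attach aspect progressive -vi → ngivekhngaytehakhvi.
Attach mood optative -go → ngivekhngaytehakhvigo.
Apply vowel harmony: ngivekhngaytehakhvigo → ngivekhngaytehekhvige.
Vowel deletion: no change.

ngivekhngaytehekhvige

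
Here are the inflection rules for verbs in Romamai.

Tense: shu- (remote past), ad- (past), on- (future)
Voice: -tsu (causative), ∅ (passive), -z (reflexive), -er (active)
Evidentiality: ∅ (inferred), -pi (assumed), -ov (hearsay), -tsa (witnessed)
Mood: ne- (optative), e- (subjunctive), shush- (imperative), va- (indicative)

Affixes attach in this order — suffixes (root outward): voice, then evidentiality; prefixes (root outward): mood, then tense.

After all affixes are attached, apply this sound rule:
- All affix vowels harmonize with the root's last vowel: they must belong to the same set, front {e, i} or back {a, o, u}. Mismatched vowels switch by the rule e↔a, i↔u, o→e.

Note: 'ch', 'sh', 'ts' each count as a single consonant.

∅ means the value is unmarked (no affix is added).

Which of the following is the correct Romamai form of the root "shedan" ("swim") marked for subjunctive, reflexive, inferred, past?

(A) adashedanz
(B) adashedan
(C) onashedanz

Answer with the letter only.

A

Attach mood subjunctive e- → eshedan.
Attach tense past ad- → adeshedan.
Attach voice reflexive -z → adeshedanz.
evidentiality = inferred: zero marking, form stays adeshedanz.
Apply vowel harmony: adeshedanz → adashedanz.
So the correct form is adashedanz, option (A).
(C) onashedanz is wrong: it uses future instead of past for tense.
(B) adashedan is wrong: it uses passive instead of reflexive for voice.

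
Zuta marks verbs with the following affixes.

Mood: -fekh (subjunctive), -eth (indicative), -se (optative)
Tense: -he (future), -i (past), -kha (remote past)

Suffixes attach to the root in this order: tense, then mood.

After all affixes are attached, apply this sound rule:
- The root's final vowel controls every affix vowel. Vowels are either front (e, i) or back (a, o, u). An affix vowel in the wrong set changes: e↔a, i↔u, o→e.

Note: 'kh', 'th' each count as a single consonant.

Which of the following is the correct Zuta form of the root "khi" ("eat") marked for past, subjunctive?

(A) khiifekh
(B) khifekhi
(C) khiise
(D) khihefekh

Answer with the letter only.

A

Attach tense past -i → khii.
Attach mood subjunctive -fekh → khiifekh.
Vowel harmony: no change.
So the correct form is khiifekh, option (A).
(C) khiise is wrong: it uses optative instead of subjunctive for mood.
(B) khifekhi is wrong: it has the affixes in the wrong order.
(D) khihefekh is wrong: it uses future instead of past for tense.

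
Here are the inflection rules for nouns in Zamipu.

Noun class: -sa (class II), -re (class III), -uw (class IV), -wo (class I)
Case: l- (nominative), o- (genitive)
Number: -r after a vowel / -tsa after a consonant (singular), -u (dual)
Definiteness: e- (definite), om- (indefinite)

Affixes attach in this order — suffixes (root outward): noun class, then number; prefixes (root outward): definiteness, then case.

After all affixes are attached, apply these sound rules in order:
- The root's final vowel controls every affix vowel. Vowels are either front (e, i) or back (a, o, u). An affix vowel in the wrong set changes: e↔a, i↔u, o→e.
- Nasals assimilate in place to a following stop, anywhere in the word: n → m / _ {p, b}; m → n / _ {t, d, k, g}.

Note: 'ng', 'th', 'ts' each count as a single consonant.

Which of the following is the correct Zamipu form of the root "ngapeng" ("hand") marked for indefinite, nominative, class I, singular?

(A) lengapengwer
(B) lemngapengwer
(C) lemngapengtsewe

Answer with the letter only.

Attach definiteness indefinite om- → omngapeng.
Attach noun class class I -wo → omngapengwo.
Attach number singular -r (after vowel 'o') → omngapengwor.
Attach case nominative l- → lomngapengwor.
Apply vowel harmony: lomngapengwor → lemngapengwer.
Nasal assimilation: no change.
So the correct form is lemngapengwer, option (B).
(A) lengapengwer is wrong: it uses definite instead of indefinite for definiteness.
(C) lemngapengtsewe is wrong: it has the affixes in the wrong order.

B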